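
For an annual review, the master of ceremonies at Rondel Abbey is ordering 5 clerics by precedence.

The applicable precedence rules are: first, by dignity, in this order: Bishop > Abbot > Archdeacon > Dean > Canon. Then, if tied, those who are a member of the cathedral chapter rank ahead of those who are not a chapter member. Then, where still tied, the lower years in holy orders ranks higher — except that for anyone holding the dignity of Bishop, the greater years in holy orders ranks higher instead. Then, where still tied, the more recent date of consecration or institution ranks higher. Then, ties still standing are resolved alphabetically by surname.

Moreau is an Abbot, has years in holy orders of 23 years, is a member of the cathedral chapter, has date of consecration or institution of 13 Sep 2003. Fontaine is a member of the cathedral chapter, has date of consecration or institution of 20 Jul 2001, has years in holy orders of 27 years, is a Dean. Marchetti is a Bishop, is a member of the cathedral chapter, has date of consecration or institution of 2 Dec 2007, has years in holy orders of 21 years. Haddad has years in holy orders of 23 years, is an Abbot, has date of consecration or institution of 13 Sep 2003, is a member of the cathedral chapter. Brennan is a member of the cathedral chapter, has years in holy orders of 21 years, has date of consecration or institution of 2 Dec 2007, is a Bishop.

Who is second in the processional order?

By dignity: Brennan and Marchetti (Bishop); then Haddad and Moreau (Abbot); then Fontaine (Dean).
Brennan and Marchetti are each a member of the cathedral chapter, so the next rule applies.
Brennan and Marchetti both have years in holy orders 21 years, so the next rule applies.
Brennan and Marchetti both have date of consecration or institution 2 Dec 2007, so the next rule applies.
Among Brennan and Marchetti, alphabetically by surname: Brennan before Marchetti.
Haddad and Moreau are each a member of the cathedral chapter, so the next rule applies.
Haddad and Moreau both have years in holy orders 23 years, so the next rule applies.
Haddad and Moreau both have date of consecration or institution 13 Sep 2003, so the next rule applies.
Among Haddad and Moreau, alphabetically by surname: Haddad before Moreau.
Order: Brennan, Marchetti, Haddad, Moreau, Fontaine.

Marchetti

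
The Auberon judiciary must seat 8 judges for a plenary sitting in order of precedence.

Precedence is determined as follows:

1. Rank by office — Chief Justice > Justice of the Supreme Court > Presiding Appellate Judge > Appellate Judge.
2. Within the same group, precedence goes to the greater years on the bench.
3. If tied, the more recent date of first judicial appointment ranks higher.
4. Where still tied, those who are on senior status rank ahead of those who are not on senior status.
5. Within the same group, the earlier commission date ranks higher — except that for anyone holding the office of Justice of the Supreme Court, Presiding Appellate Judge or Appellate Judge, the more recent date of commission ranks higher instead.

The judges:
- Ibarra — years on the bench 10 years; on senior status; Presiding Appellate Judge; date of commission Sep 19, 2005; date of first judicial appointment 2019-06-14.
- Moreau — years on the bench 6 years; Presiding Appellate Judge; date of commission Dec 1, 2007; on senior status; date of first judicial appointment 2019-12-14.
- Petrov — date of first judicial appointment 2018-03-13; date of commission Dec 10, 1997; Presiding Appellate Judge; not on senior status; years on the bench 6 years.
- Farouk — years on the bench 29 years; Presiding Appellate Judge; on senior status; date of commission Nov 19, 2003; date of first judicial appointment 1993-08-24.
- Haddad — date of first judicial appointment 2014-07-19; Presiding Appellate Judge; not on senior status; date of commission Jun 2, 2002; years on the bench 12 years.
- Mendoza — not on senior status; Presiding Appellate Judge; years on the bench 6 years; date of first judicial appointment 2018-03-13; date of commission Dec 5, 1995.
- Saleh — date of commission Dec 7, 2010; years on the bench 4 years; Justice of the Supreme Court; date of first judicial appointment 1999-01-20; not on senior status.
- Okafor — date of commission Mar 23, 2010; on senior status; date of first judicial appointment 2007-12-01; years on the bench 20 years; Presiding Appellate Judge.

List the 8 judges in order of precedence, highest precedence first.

By office: Saleh (Justice of the Supreme Court); then Farouk, Okafor, Haddad, Ibarra, Moreau, Petrov and Mendoza (Presiding Appellate Judge).
Among Farouk, Okafor, Haddad, Ibarra, Moreau, Petrov and Mendoza, by years on the bench (higher first): Farouk (29 years) before Okafor (20 years) before Haddad (12 years) before Ibarra (10 years) before Moreau, Petrov and Mendoza (6 years).
Among Moreau, Petrov and Mendoza, by date of first judicial appointment (later first): Moreau (2019-12-14) before Petrov and Mendoza (2018-03-13).
Petrov and Mendoza are each not on senior status, so the next rule applies.
Among Petrov and Mendoza, by date of commission (later first) (reversed rule for this group): Petrov (Dec 10, 1997) before Mendoza (Dec 5, 1995).
Full order: Saleh, Farouk, Okafor, Haddad, Ibarra, Moreau, Petrov, Mendoza.

Saleh, Farouk, Okafor, Haddad, Ibarra, Moreau, Petrov, Mendoza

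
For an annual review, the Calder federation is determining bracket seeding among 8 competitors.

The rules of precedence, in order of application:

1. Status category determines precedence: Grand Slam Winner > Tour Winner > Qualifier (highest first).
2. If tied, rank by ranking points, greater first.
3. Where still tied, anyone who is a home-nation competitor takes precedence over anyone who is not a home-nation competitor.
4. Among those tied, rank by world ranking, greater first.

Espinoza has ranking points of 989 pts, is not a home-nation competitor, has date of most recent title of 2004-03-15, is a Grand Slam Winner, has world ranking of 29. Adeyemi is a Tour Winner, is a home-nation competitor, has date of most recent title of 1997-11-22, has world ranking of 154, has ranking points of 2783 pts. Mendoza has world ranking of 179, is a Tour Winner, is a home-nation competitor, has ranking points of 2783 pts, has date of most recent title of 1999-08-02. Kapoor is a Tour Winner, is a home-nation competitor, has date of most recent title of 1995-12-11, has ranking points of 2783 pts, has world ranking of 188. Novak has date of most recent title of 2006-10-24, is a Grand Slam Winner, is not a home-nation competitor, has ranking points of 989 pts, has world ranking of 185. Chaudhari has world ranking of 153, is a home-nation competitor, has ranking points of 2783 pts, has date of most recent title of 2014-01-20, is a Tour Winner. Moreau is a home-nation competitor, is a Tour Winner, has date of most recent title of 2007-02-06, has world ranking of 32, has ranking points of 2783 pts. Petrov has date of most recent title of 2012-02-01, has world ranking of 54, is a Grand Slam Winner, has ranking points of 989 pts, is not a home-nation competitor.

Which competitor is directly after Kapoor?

By status category: Novak, Petrov and Espinoza (Grand Slam Winner); then Kapoor, Mendoza, Adeyemi, Chaudhari and Moreau (Tour Winner).
Novak, Petrov and Espinoza all have ranking points 989 pts, so the next rule applies.
Novak, Petrov and Espinoza are each not a home-nation competitor, so the next rule applies.
Among Novak, Petrov and Espinoza, by world ranking (higher first): Novak (185) before Petrov (54) before Espinoza (29).
Kapoor, Mendoza, Adeyemi, Chaudhari and Moreau all have ranking points 2783 pts, so the next rule applies.
Kapoor, Mendoza, Adeyemi, Chaudhari and Moreau are each a home-nation competitor, so the next rule applies.
Among Kapoor, Mendoza, Adeyemi, Chaudhari and Moreau, by world ranking (higher first): Kapoor (188) before Mendoza (179) before Adeyemi (154) before Chaudhari (153) before Moreau (32).
Order: Novak, Petrov, Espinoza, Kapoor, Mendoza, Adeyemi, Chaudhari, Moreau.

Mendoza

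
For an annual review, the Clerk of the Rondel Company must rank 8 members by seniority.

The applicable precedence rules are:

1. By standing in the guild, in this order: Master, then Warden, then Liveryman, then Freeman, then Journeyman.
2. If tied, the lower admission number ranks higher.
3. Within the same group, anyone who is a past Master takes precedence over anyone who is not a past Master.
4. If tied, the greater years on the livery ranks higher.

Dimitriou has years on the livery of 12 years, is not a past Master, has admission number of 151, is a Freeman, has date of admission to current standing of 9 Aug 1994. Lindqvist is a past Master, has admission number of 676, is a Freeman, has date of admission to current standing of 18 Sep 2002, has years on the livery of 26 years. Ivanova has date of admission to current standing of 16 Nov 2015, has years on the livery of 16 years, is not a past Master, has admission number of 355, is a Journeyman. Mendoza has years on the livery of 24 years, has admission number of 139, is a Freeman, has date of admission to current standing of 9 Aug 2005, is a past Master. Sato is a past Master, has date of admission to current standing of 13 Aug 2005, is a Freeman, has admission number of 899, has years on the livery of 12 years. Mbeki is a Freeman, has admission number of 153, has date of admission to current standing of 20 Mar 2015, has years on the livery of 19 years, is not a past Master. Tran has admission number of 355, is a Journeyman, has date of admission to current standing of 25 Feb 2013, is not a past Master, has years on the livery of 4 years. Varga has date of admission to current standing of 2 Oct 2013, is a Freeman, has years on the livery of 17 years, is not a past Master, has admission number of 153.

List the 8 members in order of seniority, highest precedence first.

Mendoza, Dimitriou, Mbeki, Varga, Lindqvist, Sato, Ivanova, Tran

By standing in the guild: Mendoza, Dimitriou, Mbeki, Varga, Lindqvist and Sato (Freeman); then Ivanova and Tran (Journeyman).
Among Mendoza, Dimitriou, Mbeki, Varga, Lindqvist and Sato, by admission number (lower first): Mendoza (139) before Dimitriou (151) before Mbeki and Varga (153) before Lindqvist (676) before Sato (899).
Mbeki and Varga are each not a past Master, so the next rule applies.
Among Mbeki and Varga, by years on the livery (higher first): Mbeki (19 years) before Varga (17 years).
Ivanova and Tran both have admission number 355, so the next rule applies.
Ivanova and Tran are each not a past Master, so the next rule applies.
Among Ivanova and Tran, by years on the livery (higher first): Ivanova (16 years) before Tran (4 years).
Full order: Mendoza, Dimitriou, Mbeki, Varga, Lindqvist, Sato, Ivanova, Tran.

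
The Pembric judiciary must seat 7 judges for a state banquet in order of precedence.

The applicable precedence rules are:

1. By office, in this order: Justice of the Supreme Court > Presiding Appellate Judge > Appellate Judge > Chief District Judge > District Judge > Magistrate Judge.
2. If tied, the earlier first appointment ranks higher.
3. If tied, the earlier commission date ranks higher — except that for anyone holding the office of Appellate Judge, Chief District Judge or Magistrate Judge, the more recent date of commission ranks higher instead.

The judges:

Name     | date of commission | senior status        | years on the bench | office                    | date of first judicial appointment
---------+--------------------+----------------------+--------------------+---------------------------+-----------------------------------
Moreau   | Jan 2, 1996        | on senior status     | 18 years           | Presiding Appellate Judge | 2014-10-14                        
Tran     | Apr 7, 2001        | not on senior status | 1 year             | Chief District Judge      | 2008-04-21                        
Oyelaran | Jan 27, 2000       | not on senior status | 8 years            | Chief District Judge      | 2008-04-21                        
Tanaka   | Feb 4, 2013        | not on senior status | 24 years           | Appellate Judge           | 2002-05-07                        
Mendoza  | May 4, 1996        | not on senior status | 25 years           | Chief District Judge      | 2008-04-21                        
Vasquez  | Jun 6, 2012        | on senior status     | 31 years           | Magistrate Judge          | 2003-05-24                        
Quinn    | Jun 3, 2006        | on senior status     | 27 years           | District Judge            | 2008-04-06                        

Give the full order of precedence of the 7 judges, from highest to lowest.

Moreau, Tanaka, Tran, Oyelaran, Mendoza, Quinn, Vasquez

By office: Moreau (Presiding Appellate Judge); then Tanaka (Appellate Judge); then Tran, Oyelaran and Mendoza (Chief District Judge); then Quinn (District Judge); then Vasquez (Magistrate Judge).
Tran, Oyelaran and Mendoza all have date of first judicial appointment 2008-04-21, so the next rule applies.
Among Tran, Oyelaran and Mendoza, by date of commission (later first) (reversed rule for this group): Tran (Apr 7, 2001) before Oyelaran (Jan 27, 2000) before Mendoza (May 4, 1996).
Full order: Moreau, Tanaka, Tran, Oyelaran, Mendoza, Quinn, Vasquez.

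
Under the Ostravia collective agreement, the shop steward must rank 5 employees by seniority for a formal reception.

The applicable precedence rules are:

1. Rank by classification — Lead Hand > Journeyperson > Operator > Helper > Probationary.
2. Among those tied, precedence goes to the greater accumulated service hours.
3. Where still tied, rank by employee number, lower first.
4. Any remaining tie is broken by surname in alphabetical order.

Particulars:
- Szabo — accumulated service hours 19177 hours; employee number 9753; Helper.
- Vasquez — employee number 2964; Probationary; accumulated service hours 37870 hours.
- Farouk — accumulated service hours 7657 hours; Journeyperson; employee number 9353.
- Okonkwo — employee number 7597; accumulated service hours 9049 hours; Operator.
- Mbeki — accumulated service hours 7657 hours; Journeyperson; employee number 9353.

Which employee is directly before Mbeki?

Farouk

By classification: Farouk and Mbeki (Journeyperson); then Okonkwo (Operator); then Szabo (Helper); then Vasquez (Probationary).
Farouk and Mbeki both have accumulated service hours 7657 hours, so the next rule applies.
Farouk and Mbeki both have employee number 9353, so the next rule applies.
Among Farouk and Mbeki, alphabetically by surname: Farouk before Mbeki.
Order: Farouk, Mbeki, Okonkwo, Szabo, Vasquez.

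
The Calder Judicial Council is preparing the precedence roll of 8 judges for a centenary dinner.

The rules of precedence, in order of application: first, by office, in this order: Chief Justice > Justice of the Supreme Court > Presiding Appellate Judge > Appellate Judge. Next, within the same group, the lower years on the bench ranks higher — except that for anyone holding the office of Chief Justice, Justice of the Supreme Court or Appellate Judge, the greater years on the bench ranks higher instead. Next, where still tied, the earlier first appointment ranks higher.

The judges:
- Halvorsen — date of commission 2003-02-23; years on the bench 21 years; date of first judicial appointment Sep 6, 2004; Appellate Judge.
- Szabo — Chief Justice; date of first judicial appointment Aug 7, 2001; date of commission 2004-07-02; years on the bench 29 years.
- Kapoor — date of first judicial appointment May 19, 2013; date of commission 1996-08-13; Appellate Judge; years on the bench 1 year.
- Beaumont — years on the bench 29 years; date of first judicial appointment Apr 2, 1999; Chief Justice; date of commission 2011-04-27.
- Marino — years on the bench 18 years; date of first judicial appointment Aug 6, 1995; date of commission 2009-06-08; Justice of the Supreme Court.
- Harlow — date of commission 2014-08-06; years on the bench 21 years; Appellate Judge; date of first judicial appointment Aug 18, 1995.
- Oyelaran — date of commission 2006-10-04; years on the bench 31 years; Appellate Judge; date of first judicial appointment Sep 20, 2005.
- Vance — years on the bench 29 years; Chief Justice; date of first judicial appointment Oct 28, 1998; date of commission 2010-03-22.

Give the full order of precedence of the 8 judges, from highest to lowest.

Vance, Beaumont, Szabo, Marino, Oyelaran, Harlow, Halvorsen, Kapoor

By office: Vance, Beaumont and Szabo (Chief Justice); then Marino (Justice of the Supreme Court); then Oyelaran, Harlow, Halvorsen and Kapoor (Appellate Judge).
Vance, Beaumont and Szabo all have years on the bench 29 years, so the next rule applies.
Among Vance, Beaumont and Szabo, by date of first judicial appointment (earlier first): Vance (Oct 28, 1998) before Beaumont (Apr 2, 1999) before Szabo (Aug 7, 2001).
Among Oyelaran, Harlow, Halvorsen and Kapoor, by years on the bench (higher first) (reversed rule for this group): Oyelaran (31 years) before Harlow and Halvorsen (21 years) before Kapoor (1 year).
Among Harlow and Halvorsen, by date of first judicial appointment (earlier first): Harlow (Aug 18, 1995) before Halvorsen (Sep 6, 2004).
Full order: Vance, Beaumont, Szabo, Marino, Oyelaran, Harlow, Halvorsen, Kapoor.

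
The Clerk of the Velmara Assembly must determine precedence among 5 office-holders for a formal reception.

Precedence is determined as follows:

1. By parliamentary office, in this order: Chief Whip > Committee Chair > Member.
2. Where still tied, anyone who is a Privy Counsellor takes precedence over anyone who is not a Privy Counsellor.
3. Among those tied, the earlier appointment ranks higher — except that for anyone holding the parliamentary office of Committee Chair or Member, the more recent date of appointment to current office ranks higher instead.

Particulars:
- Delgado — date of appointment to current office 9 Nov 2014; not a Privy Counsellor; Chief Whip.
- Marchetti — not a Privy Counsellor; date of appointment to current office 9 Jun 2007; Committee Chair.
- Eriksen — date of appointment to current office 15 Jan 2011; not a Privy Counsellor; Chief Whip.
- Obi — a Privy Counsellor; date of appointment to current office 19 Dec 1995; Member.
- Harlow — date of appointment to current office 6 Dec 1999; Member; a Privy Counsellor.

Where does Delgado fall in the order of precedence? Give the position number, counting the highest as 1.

By parliamentary office: Eriksen and Delgado (Chief Whip); then Marchetti (Committee Chair); then Harlow and Obi (Member).
Eriksen and Delgado are each not a Privy Counsellor, so the next rule applies.
Among Eriksen and Delgado, by date of appointment to current office (earlier first): Eriksen (15 Jan 2011) before Delgado (9 Nov 2014).
Harlow and Obi are each a Privy Counsellor, so the next rule applies.
Among Harlow and Obi, by date of appointment to current office (later first) (reversed rule for this group): Harlow (6 Dec 1999) before Obi (19 Dec 1995).
Order: Eriksen, Delgado, Marchetti, Harlow, Obi. So position 2.

2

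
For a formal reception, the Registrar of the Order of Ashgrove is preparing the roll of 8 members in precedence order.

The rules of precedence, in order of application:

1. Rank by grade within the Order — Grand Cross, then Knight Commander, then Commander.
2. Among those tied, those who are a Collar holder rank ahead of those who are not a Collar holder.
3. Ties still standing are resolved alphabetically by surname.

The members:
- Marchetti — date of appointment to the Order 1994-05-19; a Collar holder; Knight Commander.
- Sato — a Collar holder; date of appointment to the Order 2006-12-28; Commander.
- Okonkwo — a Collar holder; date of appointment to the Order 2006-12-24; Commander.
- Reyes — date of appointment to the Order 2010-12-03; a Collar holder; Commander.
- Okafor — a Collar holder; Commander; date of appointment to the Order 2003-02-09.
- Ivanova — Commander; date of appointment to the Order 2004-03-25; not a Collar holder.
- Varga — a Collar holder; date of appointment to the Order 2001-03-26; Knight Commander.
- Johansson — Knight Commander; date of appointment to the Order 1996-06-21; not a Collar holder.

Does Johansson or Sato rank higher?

Johansson

By grade within the Order: Marchetti, Varga and Johansson (Knight Commander); then Okafor, Okonkwo, Reyes, Sato and Ivanova (Commander).
Among Marchetti, Varga and Johansson, a Collar holder before not a Collar holder: Marchetti and Varga (a Collar holder) before Johansson (not a Collar holder).
Among Marchetti and Varga, alphabetically by surname: Marchetti before Varga.
Among Okafor, Okonkwo, Reyes, Sato and Ivanova, a Collar holder before not a Collar holder: Okafor, Okonkwo, Reyes and Sato (a Collar holder) before Ivanova (not a Collar holder).
Among Okafor, Okonkwo, Reyes and Sato, alphabetically by surname: Okafor before Okonkwo before Reyes before Sato.
So Johansson takes precedence.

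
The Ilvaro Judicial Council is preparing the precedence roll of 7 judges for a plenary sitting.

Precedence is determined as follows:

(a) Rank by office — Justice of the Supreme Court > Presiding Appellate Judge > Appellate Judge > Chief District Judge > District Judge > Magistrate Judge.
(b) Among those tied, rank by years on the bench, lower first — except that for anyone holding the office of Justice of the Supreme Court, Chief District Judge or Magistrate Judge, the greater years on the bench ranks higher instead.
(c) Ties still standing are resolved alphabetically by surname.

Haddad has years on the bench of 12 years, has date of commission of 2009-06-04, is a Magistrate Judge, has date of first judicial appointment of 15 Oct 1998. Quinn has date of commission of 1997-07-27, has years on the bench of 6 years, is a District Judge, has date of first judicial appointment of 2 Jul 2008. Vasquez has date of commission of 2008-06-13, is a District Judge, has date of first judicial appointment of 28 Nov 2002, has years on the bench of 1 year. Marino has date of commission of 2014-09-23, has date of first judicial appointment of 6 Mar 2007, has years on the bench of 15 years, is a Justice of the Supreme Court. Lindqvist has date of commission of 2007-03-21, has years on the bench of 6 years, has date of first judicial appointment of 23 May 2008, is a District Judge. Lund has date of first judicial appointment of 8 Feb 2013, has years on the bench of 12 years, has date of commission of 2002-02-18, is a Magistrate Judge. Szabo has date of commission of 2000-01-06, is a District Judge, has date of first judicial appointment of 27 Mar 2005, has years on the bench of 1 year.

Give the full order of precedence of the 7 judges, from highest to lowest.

Marino, Szabo, Vasquez, Lindqvist, Quinn, Haddad, Lund

By office: Marino (Justice of the Supreme Court); then Szabo, Vasquez, Lindqvist and Quinn (District Judge); then Haddad and Lund (Magistrate Judge).
Among Szabo, Vasquez, Lindqvist and Quinn, by years on the bench (lower first): Szabo and Vasquez (1 year) before Lindqvist and Quinn (6 years).
Among Szabo and Vasquez, alphabetically by surname: Szabo before Vasquez.
Among Lindqvist and Quinn, alphabetically by surname: Lindqvist before Quinn.
Haddad and Lund both have years on the bench 12 years, so the next rule applies.
Among Haddad and Lund, alphabetically by surname: Haddad before Lund.
Full order: Marino, Szabo, Vasquez, Lindqvist, Quinn, Haddad, Lund.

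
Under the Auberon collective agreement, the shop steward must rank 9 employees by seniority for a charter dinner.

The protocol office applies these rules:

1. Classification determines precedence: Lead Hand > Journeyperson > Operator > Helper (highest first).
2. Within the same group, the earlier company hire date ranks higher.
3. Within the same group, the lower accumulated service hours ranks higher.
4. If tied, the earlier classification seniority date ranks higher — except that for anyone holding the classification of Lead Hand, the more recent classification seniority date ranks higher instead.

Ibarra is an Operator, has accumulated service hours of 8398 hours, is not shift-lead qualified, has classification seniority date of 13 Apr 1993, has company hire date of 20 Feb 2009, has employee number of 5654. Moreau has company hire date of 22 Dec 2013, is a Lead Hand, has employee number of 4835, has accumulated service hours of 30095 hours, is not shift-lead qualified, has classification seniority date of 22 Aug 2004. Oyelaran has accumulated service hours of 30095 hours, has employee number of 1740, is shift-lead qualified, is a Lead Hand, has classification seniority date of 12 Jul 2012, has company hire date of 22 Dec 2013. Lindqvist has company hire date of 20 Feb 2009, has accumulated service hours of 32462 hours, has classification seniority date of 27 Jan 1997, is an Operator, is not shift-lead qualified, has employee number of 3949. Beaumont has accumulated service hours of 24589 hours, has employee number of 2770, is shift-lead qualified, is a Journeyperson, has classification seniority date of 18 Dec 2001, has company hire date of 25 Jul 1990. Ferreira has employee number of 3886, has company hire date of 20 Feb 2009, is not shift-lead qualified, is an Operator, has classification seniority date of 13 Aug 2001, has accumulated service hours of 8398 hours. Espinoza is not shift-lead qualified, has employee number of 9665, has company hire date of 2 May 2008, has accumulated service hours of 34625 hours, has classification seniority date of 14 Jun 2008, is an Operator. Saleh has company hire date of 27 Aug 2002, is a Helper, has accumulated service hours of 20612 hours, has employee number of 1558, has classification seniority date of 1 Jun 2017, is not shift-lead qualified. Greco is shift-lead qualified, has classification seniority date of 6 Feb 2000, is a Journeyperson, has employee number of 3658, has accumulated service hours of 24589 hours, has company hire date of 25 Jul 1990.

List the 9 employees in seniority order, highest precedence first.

By classification: Oyelaran and Moreau (Lead Hand); then Greco and Beaumont (Journeyperson); then Espinoza, Ibarra, Ferreira and Lindqvist (Operator); then Saleh (Helper).
Oyelaran and Moreau both have company hire date 22 Dec 2013, so the next rule applies.
Oyelaran and Moreau both have accumulated service hours 30095 hours, so the next rule applies.
Among Oyelaran and Moreau, by classification seniority date (later first) (reversed rule for this group): Oyelaran (12 Jul 2012) before Moreau (22 Aug 2004).
Greco and Beaumont both have company hire date 25 Jul 1990, so the next rule applies.
Greco and Beaumont both have accumulated service hours 24589 hours, so the next rule applies.
Among Greco and Beaumont, by classification seniority date (earlier first): Greco (6 Feb 2000) before Beaumont (18 Dec 2001).
Among Espinoza, Ibarra, Ferreira and Lindqvist, by company hire date (earlier first): Espinoza (2 May 2008) before Ibarra, Ferreira and Lindqvist (20 Feb 2009).
Among Ibarra, Ferreira and Lindqvist, by accumulated service hours (lower first): Ibarra and Ferreira (8398 hours) before Lindqvist (32462 hours).
Among Ibarra and Ferreira, by classification seniority date (earlier first): Ibarra (13 Apr 1993) before Ferreira (13 Aug 2001).
Full order: Oyelaran, Moreau, Greco, Beaumont, Espinoza, Ibarra, Ferreira, Lindqvist, Saleh.

Oyelaran, Moreau, Greco, Beaumont, Espinoza, Ibarra, Ferreira, Lindqvist, Saleh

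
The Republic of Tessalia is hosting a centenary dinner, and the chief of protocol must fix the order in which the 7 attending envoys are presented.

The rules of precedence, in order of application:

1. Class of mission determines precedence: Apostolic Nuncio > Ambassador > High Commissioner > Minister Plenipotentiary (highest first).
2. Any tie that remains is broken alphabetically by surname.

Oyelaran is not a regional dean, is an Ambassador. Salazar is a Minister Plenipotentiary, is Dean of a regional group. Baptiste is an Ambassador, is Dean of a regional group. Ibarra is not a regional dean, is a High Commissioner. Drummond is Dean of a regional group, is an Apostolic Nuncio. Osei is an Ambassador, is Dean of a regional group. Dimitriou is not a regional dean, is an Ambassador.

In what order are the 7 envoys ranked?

Drummond, Baptiste, Dimitriou, Osei, Oyelaran, Ibarra, Salazar

By class of mission: Drummond (Apostolic Nuncio); then Baptiste, Dimitriou, Osei and Oyelaran (Ambassador); then Ibarra (High Commissioner); then Salazar (Minister Plenipotentiary).
Among Baptiste, Dimitriou, Osei and Oyelaran, alphabetically by surname: Baptiste before Dimitriou before Osei before Oyelaran.
Full order: Drummond, Baptiste, Dimitriou, Osei, Oyelaran, Ibarra, Salazar.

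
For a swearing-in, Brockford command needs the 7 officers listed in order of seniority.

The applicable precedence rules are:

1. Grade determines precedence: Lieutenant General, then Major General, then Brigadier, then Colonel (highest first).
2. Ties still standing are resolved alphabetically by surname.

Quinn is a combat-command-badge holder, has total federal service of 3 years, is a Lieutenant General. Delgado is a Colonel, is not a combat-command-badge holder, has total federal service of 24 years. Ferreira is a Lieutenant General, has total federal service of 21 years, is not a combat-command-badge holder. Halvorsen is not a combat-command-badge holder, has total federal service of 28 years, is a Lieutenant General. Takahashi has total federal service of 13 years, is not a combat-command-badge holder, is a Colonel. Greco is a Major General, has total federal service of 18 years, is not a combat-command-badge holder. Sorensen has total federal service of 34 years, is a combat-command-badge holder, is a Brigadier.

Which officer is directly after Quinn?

By grade: Ferreira, Halvorsen and Quinn (Lieutenant General); then Greco (Major General); then Sorensen (Brigadier); then Delgado and Takahashi (Colonel).
Among Ferreira, Halvorsen and Quinn, alphabetically by surname: Ferreira before Halvorsen before Quinn.
Among Delgado and Takahashi, alphabetically by surname: Delgado before Takahashi.
Order: Ferreira, Halvorsen, Quinn, Greco, Sorensen, Delgado, Takahashi.

Greco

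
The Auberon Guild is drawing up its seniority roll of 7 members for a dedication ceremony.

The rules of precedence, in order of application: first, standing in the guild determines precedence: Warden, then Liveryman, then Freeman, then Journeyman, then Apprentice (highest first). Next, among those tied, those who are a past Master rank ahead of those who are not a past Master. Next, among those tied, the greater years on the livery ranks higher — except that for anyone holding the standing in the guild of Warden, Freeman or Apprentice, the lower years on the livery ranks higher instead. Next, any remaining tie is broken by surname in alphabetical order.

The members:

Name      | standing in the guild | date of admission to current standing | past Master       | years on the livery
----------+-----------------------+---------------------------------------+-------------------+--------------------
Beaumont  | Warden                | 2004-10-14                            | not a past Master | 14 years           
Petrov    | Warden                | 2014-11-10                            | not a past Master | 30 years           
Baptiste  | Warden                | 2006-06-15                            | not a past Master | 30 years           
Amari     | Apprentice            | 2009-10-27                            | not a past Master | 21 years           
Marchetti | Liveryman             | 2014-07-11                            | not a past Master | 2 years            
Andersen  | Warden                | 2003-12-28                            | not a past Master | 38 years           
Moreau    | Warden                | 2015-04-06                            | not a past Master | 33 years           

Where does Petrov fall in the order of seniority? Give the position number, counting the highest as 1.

By standing in the guild: Beaumont, Baptiste, Petrov, Moreau and Andersen (Warden); then Marchetti (Liveryman); then Amari (Apprentice).
Beaumont, Baptiste, Petrov, Moreau and Andersen are each not a past Master, so the next rule applies.
Among Beaumont, Baptiste, Petrov, Moreau and Andersen, by years on the livery (lower first) (reversed rule for this group): Beaumont (14 years) before Baptiste and Petrov (30 years) before Moreau (33 years) before Andersen (38 years).
Among Baptiste and Petrov, alphabetically by surname: Baptiste before Petrov.
Order: Beaumont, Baptiste, Petrov, Moreau, Andersen, Marchetti, Amari. So position 3.

3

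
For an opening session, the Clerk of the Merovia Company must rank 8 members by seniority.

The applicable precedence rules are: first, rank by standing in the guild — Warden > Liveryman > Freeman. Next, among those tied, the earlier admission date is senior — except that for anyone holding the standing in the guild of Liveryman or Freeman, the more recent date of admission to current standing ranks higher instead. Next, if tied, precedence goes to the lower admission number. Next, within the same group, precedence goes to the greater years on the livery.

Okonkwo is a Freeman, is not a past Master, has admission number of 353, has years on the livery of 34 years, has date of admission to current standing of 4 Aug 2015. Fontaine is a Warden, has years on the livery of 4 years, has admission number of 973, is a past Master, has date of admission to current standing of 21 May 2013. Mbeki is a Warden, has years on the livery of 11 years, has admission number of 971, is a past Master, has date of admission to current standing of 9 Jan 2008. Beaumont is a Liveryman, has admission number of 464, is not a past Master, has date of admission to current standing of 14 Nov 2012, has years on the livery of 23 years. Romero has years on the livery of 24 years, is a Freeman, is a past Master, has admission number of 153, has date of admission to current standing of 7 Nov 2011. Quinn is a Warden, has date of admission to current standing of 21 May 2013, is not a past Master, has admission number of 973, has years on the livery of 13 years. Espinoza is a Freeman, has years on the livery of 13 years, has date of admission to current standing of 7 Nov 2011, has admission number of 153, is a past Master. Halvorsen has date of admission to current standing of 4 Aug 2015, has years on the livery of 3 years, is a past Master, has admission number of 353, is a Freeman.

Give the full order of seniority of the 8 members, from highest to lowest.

Mbeki, Quinn, Fontaine, Beaumont, Okonkwo, Halvorsen, Romero, Espinoza

By standing in the guild: Mbeki, Quinn and Fontaine (Warden); then Beaumont (Liveryman); then Okonkwo, Halvorsen, Romero and Espinoza (Freeman).
Among Mbeki, Quinn and Fontaine, by date of admission to current standing (earlier first): Mbeki (9 Jan 2008) before Quinn and Fontaine (21 May 2013).
Quinn and Fontaine both have admission number 973, so the next rule applies.
Among Quinn and Fontaine, by years on the livery (higher first): Quinn (13 years) before Fontaine (4 years).
Among Okonkwo, Halvorsen, Romero and Espinoza, by date of admission to current standing (later first) (reversed rule for this group): Okonkwo and Halvorsen (4 Aug 2015) before Romero and Espinoza (7 Nov 2011).
Okonkwo and Halvorsen both have admission number 353, so the next rule applies.
Among Okonkwo and Halvorsen, by years on the livery (higher first): Okonkwo (34 years) before Halvorsen (3 years).
Romero and Espinoza both have admission number 153, so the next rule applies.
Among Romero and Espinoza, by years on the livery (higher first): Romero (24 years) before Espinoza (13 years).
Full order: Mbeki, Quinn, Fontaine, Beaumont, Okonkwo, Halvorsen, Romero, Espinoza.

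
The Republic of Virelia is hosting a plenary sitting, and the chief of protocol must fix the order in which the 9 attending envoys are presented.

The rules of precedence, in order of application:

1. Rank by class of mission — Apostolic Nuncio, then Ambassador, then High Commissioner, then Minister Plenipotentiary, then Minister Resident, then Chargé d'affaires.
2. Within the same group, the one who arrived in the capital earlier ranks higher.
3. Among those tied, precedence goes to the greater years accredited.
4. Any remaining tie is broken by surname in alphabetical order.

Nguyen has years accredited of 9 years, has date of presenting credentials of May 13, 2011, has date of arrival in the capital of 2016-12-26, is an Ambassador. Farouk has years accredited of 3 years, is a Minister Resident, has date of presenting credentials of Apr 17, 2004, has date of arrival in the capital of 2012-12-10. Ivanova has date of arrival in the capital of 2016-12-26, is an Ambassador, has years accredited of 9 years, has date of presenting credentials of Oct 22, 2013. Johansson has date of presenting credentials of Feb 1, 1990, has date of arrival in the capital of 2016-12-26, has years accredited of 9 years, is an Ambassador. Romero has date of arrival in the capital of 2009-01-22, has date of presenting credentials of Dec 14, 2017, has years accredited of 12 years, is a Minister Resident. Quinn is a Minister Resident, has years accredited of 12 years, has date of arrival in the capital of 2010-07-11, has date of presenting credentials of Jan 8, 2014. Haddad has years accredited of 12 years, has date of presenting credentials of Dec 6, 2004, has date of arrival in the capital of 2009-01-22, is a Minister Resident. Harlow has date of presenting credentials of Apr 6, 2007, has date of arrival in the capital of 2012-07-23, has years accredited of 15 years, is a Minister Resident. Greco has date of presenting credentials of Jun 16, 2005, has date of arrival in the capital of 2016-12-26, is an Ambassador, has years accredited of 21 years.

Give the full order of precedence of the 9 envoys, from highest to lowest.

By class of mission: Greco, Ivanova, Johansson and Nguyen (Ambassador); then Haddad, Romero, Quinn, Harlow and Farouk (Minister Resident).
Greco, Ivanova, Johansson and Nguyen all have date of arrival in the capital 2016-12-26, so the next rule applies.
Among Greco, Ivanova, Johansson and Nguyen, by years accredited (higher first): Greco (21 years) before Ivanova, Johansson and Nguyen (9 years).
Among Ivanova, Johansson and Nguyen, alphabetically by surname: Ivanova before Johansson before Nguyen.
Among Haddad, Romero, Quinn, Harlow and Farouk, by date of arrival in the capital (earlier first): Haddad and Romero (2009-01-22) before Quinn (2010-07-11) before Harlow (2012-07-23) before Farouk (2012-12-10).
Haddad and Romero both have years accredited 12 years, so the next rule applies.
Among Haddad and Romero, alphabetically by surname: Haddad before Romero.
Full order: Greco, Ivanova, Johansson, Nguyen, Haddad, Romero, Quinn, Harlow, Farouk.

Greco, Ivanova, Johansson, Nguyen, Haddad, Romero, Quinn, Harlow, Farouk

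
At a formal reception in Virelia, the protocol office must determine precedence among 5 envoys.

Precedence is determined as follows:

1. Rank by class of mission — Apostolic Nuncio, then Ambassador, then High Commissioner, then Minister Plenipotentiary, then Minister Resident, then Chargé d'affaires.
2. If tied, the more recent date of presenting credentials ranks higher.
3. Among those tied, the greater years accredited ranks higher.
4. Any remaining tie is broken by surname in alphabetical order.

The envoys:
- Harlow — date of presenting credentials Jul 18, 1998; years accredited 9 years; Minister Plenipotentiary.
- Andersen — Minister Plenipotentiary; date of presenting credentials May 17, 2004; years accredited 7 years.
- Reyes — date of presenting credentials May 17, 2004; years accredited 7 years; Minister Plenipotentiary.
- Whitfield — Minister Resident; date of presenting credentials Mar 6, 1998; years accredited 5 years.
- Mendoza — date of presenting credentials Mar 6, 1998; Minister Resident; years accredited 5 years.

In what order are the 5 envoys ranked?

By class of mission: Andersen, Reyes and Harlow (Minister Plenipotentiary); then Mendoza and Whitfield (Minister Resident).
Among Andersen, Reyes and Harlow, by date of presenting credentials (later first): Andersen and Reyes (May 17, 2004) before Harlow (Jul 18, 1998).
Andersen and Reyes both have years accredited 7 years, so the next rule applies.
Among Andersen and Reyes, alphabetically by surname: Andersen before Reyes.
Mendoza and Whitfield both have date of presenting credentials Mar 6, 1998, so the next rule applies.
Mendoza and Whitfield both have years accredited 5 years, so the next rule applies.
Among Mendoza and Whitfield, alphabetically by surname: Mendoza before Whitfield.
Full order: Andersen, Reyes, Harlow, Mendoza, Whitfield.

Andersen, Reyes, Harlow, Mendoza, Whitfield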